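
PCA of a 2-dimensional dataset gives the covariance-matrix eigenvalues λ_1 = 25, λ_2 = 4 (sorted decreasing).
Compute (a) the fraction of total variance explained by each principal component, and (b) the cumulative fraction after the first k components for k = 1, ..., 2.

Step 1 — total variance = trace(Sigma) = Σ λ_i = 25 + 4 = 29.

Step 2 — fraction explained by component i = λ_i / Σ λ:
  PC1: 25/29 = 0.8621
  PC2: 4/29 = 0.1379

Step 3 — cumulative fraction after k components = (λ_1 + ... + λ_k) / Σ λ:
  k = 1: 25/29 = 0.8621
  k = 2: (25 + 4)/29 = 29/29 = 1

Summary (fraction, with percent):

explained: PC1 0.8621 (86.21%), PC2 0.1379 (13.79%);  cumulative: 0.8621, 1


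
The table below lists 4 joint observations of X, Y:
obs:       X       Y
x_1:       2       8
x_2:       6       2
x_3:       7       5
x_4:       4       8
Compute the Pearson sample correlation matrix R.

Step 1 — column means:
  mean(X) = (2 + 6 + 7 + 4) / 4 = 19/4 = 4.75
  mean(Y) = (8 + 2 + 5 + 8) / 4 = 23/4 = 5.75

Step 2 — sample variances and covariances s[i,j] = (1/(n-1)) · Σ_k (x_{k,i} - mean_i) · (x_{k,j} - mean_j), with n-1 = 3:
  s[X,X] = ((-2.75)·(-2.75) + (1.25)·(1.25) + (2.25)·(2.25) + (-0.75)·(-0.75)) / 3 = 14.75/3 = 4.9167
  s[X,Y] = ((-2.75)·(2.25) + (1.25)·(-3.75) + (2.25)·(-0.75) + (-0.75)·(2.25)) / 3 = -14.25/3 = -4.75
  s[Y,Y] = ((2.25)·(2.25) + (-3.75)·(-3.75) + (-0.75)·(-0.75) + (2.25)·(2.25)) / 3 = 24.75/3 = 8.25
  Sample standard deviations s_i = √(s[i,i]):
  s(X) = √(4.9167) = 2.2174
  s(Y) = √(8.25) = 2.8723

Step 3 — r_{ij} = s_{ij} / (s_i · s_j):
  r[X,X] = 1 (diagonal).
  r[X,Y] = -4.75 / (2.2174 · 2.8723) = -4.75 / 6.3689 = -0.7458
  r[Y,Y] = 1 (diagonal).

R is symmetric with unit diagonal. Assembling:

R = [[1, -0.7458],
 [-0.7458, 1]]


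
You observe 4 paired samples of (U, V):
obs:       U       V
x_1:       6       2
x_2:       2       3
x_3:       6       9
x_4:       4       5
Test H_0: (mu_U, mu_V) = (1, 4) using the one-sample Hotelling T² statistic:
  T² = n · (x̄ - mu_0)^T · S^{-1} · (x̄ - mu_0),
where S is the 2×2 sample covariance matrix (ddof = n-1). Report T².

Step 1 — sample mean vector:
  mean(U) = (6 + 2 + 6 + 4) / 4 = 18/4 = 4.5
  mean(V) = (2 + 3 + 9 + 5) / 4 = 19/4 = 4.75
  x̄ = (4.5, 4.75),  deviation x̄ - mu_0 = (4.5, 4.75) - (1, 4) = (3.5, 0.75).

Step 2 — sample covariance matrix, S[i,j] = (1/(n-1)) · Σ_k (x_{k,i} - mean_i) · (x_{k,j} - mean_j), divisor n-1 = 3:
  S[U,U] = ((1.5)·(1.5) + (-2.5)·(-2.5) + (1.5)·(1.5) + (-0.5)·(-0.5)) / 3 = 11/3 = 3.6667
  S[U,V] = ((1.5)·(-2.75) + (-2.5)·(-1.75) + (1.5)·(4.25) + (-0.5)·(0.25)) / 3 = 6.5/3 = 2.1667
  S[V,V] = ((-2.75)·(-2.75) + (-1.75)·(-1.75) + (4.25)·(4.25) + (0.25)·(0.25)) / 3 = 28.75/3 = 9.5833
  S = [[3.6667, 2.1667],
 [2.1667, 9.5833]].

Step 3 — invert S. det(S) = 3.6667·9.5833 - (2.1667)² = 30.4444.
  S^{-1} = (1/det) · [[d, -b], [-b, a]] = [[0.3148, -0.0712],
 [-0.0712, 0.1204]].

Step 4 — quadratic form (x̄ - mu_0)^T · S^{-1} · (x̄ - mu_0):
  S^{-1} · (x̄ - mu_0) = (1.0484, -0.1588),
  (x̄ - mu_0)^T · [...] = (3.5)·(1.0484) + (0.75)·(-0.1588) = 3.5502.

Step 5 — scale by n: T² = 4 · 3.5502 = 14.2007.

T² ≈ 14.2007


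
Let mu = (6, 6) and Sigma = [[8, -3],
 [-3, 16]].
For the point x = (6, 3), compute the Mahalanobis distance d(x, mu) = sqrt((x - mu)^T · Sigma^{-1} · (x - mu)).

Step 1 — centre the observation: (x - mu) = (0, -3).

Step 2 — invert Sigma. det(Sigma) = 8·16 - (-3)² = 119.
  Sigma^{-1} = (1/det) · [[d, -b], [-b, a]] = [[0.1345, 0.0252],
 [0.0252, 0.0672]].

Step 3 — form the quadratic (x - mu)^T · Sigma^{-1} · (x - mu):
  Sigma^{-1} · (x - mu) = (-0.0756, -0.2017).
  (x - mu)^T · [Sigma^{-1} · (x - mu)] = (0)·(-0.0756) + (-3)·(-0.2017) = 0.605.

Step 4 — take square root: d = √(0.605) ≈ 0.7778.

d(x, mu) = √(0.605) ≈ 0.7778


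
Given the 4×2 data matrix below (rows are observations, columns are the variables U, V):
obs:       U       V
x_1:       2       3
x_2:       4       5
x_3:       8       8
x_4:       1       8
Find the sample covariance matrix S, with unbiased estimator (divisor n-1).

Step 1 — column means:
  mean(U) = (2 + 4 + 8 + 1) / 4 = 15/4 = 3.75
  mean(V) = (3 + 5 + 8 + 8) / 4 = 24/4 = 6

Step 2 — sample covariance S[i,j] = (1/(n-1)) · Σ_k (x_{k,i} - mean_i) · (x_{k,j} - mean_j), with n-1 = 3.
  S[U,U] = ((-1.75)·(-1.75) + (0.25)·(0.25) + (4.25)·(4.25) + (-2.75)·(-2.75)) / 3 = 28.75/3 = 9.5833
  S[U,V] = ((-1.75)·(-3) + (0.25)·(-1) + (4.25)·(2) + (-2.75)·(2)) / 3 = 8/3 = 2.6667
  S[V,V] = ((-3)·(-3) + (-1)·(-1) + (2)·(2) + (2)·(2)) / 3 = 18/3 = 6

S is symmetric (S[j,i] = S[i,j]). Assembling:

S = [[9.5833, 2.6667],
 [2.6667, 6]]


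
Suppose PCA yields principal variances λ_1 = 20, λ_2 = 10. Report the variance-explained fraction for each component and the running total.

Step 1 — total variance = trace(Sigma) = Σ λ_i = 20 + 10 = 30.

Step 2 — fraction explained by component i = λ_i / Σ λ:
  PC1: 20/30 = 0.6667
  PC2: 10/30 = 0.3333

Step 3 — cumulative fraction after k components = (λ_1 + ... + λ_k) / Σ λ:
  k = 1: 20/30 = 0.6667
  k = 2: (20 + 10)/30 = 30/30 = 1

Summary (fraction, with percent):

explained: PC1 0.6667 (66.67%), PC2 0.3333 (33.33%);  cumulative: 0.6667, 1


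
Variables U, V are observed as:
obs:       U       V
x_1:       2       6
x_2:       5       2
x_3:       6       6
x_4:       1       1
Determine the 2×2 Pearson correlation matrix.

Step 1 — column means:
  mean(U) = (2 + 5 + 6 + 1) / 4 = 14/4 = 3.5
  mean(V) = (6 + 2 + 6 + 1) / 4 = 15/4 = 3.75

Step 2 — sample variances and covariances s[i,j] = (1/(n-1)) · Σ_k (x_{k,i} - mean_i) · (x_{k,j} - mean_j), with n-1 = 3:
  s[U,U] = ((-1.5)·(-1.5) + (1.5)·(1.5) + (2.5)·(2.5) + (-2.5)·(-2.5)) / 3 = 17/3 = 5.6667
  s[U,V] = ((-1.5)·(2.25) + (1.5)·(-1.75) + (2.5)·(2.25) + (-2.5)·(-2.75)) / 3 = 6.5/3 = 2.1667
  s[V,V] = ((2.25)·(2.25) + (-1.75)·(-1.75) + (2.25)·(2.25) + (-2.75)·(-2.75)) / 3 = 20.75/3 = 6.9167
  Sample standard deviations s_i = √(s[i,i]):
  s(U) = √(5.6667) = 2.3805
  s(V) = √(6.9167) = 2.63

Step 3 — r_{ij} = s_{ij} / (s_i · s_j):
  r[U,U] = 1 (diagonal).
  r[U,V] = 2.1667 / (2.3805 · 2.63) = 2.1667 / 6.2605 = 0.3461
  r[V,V] = 1 (diagonal).

R is symmetric with unit diagonal. Assembling:

R = [[1, 0.3461],
 [0.3461, 1]]


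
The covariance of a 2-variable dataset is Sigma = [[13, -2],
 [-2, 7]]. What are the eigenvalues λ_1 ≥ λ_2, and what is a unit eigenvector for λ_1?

Step 1 — characteristic polynomial of 2×2 Sigma:
  det(Sigma - λI) = λ² - trace · λ + det = 0.
  trace = 13 + 7 = 20, det = 13·7 - (-2)² = 87.
Step 2 — discriminant:
  Δ = trace² - 4·det = 400 - 348 = 52.
Step 3 — eigenvalues:
  λ = (trace ± √Δ)/2 = (20 ± 7.2111)/2,
  λ_1 = 13.6056,  λ_2 = 6.3944.

Step 4 — unit eigenvector for λ_1: solve (Sigma - λ_1 I)v = 0. First row:
  (13 - 13.6056)·v_x + (-2)·v_y = 0, i.e. (-0.6056)·v_x + (-2)·v_y = 0,
  so v ∝ (b, λ_1 - a) = (-2, 0.6056); multiply by -1 so the first entry is positive: u = (2, -0.6056).
  ||u|| = √((2)² + (-0.6056)²) = √(4.3667) ≈ 2.0897,
  v_1 = u/||u|| ≈ (0.9571, -0.2898) (||v_1|| = 1).

λ_1 = 13.6056,  λ_2 = 6.3944;  v_1 ≈ (0.9571, -0.2898)


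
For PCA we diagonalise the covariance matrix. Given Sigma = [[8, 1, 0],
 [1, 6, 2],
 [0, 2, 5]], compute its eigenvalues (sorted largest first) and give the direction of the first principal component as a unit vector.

Step 1 — characteristic polynomial p(λ) = det(λI - Sigma) = λ³ - tr·λ² + c_1·λ - det, where tr = trace, c_1 = sum of the principal 2×2 minors, det = det(Sigma):
  tr = 8 + 6 + 5 = 19,
  c_1 = (8·6 - (1)²) + (8·5 - (0)²) + (6·5 - (2)²) = 47 + 40 + 26 = 113,
  det = 8·(6·5 - (2)²) - (1)·((1)·5 - (2)·(0)) + (0)·((1)·(2) - 6·(0)) = 8·(26) - (1)·(5) + (0)·(2) = 203.
  So p(λ) = λ³ - 19λ² + 113λ - 203.
Step 2 — look for an integer root (rational root theorem: any rational root is an integer divisor of 203). Testing λ = 7:
  p(7) = 343 - 931 + 791 - 203 = 0  ✓
  Dividing out (λ - 7): p(λ) = (λ - 7)(λ² - 12λ + 29).
Step 3 — remaining eigenvalues from the quadratic λ² - 12λ + 29 = 0:
  Δ = 12² - 4·29 = 144 - 116 = 28,  λ = (12 ± √28)/2 = (12 ± 5.2915)/2 ≈ 8.6458 or 3.3542.
  Sorted: λ_1 = 8.6458,  λ_2 = 7,  λ_3 = 3.3542  (check: sum = 19 = tr ✓).

Step 4 — unit eigenvector for λ_1 ≈ 8.6458: v spans the null space of (Sigma - λ_1 I), whose rows are
  r_1 = (-0.6458, 1, 0),  r_2 = (1, -2.6458, 2),  r_3 = (0, 2, -3.6458).
  v is orthogonal to every row, so take v ∝ r_1 × r_2 = ((1)·(2) - (0)·(-2.6458), (0)·(1) - (-0.6458)·(2), (-0.6458)·(-2.6458) - (1)·(1)) ≈ (2, 1.2915, 0.7085).
  Let u = (2, 1.2915, 0.7085).
  ||u|| = √((2)² + (1.2915)² + (0.7085)²) = √(6.1699) ≈ 2.4839,  v_1 = u/||u|| ≈ (0.8052, 0.5199, 0.2852) (||v_1|| = 1).

λ_1 = 8.6458,  λ_2 = 7,  λ_3 = 3.3542;  v_1 ≈ (0.8052, 0.5199, 0.2852)


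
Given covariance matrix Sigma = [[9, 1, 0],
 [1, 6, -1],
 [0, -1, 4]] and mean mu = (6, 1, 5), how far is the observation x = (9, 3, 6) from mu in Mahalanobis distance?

Step 1 — centre the observation: (x - mu) = (3, 2, 1).

Step 2 — invert Sigma (cofactor / det for 3×3, or solve directly):
  Sigma^{-1} = [[0.1133, -0.0197, -0.0049],
 [-0.0197, 0.1773, 0.0443],
 [-0.0049, 0.0443, 0.2611]].

Step 3 — form the quadratic (x - mu)^T · Sigma^{-1} · (x - mu):
  Sigma^{-1} · (x - mu) = (0.2956, 0.3399, 0.335).
  (x - mu)^T · [Sigma^{-1} · (x - mu)] = (3)·(0.2956) + (2)·(0.3399) + (1)·(0.335) = 1.9015.

Step 4 — take square root: d = √(1.9015) ≈ 1.3789.

d(x, mu) = √(1.9015) ≈ 1.3789


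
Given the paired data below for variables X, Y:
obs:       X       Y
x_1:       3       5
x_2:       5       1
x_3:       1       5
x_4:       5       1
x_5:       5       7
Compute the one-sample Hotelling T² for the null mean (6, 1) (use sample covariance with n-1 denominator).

Step 1 — sample mean vector:
  mean(X) = (3 + 5 + 1 + 5 + 5) / 5 = 19/5 = 3.8
  mean(Y) = (5 + 1 + 5 + 1 + 7) / 5 = 19/5 = 3.8
  x̄ = (3.8, 3.8),  deviation x̄ - mu_0 = (3.8, 3.8) - (6, 1) = (-2.2, 2.8).

Step 2 — sample covariance matrix, S[i,j] = (1/(n-1)) · Σ_k (x_{k,i} - mean_i) · (x_{k,j} - mean_j), divisor n-1 = 4:
  S[X,X] = ((-0.8)·(-0.8) + (1.2)·(1.2) + (-2.8)·(-2.8) + (1.2)·(1.2) + (1.2)·(1.2)) / 4 = 12.8/4 = 3.2
  S[X,Y] = ((-0.8)·(1.2) + (1.2)·(-2.8) + (-2.8)·(1.2) + (1.2)·(-2.8) + (1.2)·(3.2)) / 4 = -7.2/4 = -1.8
  S[Y,Y] = ((1.2)·(1.2) + (-2.8)·(-2.8) + (1.2)·(1.2) + (-2.8)·(-2.8) + (3.2)·(3.2)) / 4 = 28.8/4 = 7.2
  S = [[3.2, -1.8],
 [-1.8, 7.2]].

Step 3 — invert S. det(S) = 3.2·7.2 - (-1.8)² = 19.8.
  S^{-1} = (1/det) · [[d, -b], [-b, a]] = [[0.3636, 0.0909],
 [0.0909, 0.1616]].

Step 4 — quadratic form (x̄ - mu_0)^T · S^{-1} · (x̄ - mu_0):
  S^{-1} · (x̄ - mu_0) = (-0.5455, 0.2525),
  (x̄ - mu_0)^T · [...] = (-2.2)·(-0.5455) + (2.8)·(0.2525) = 1.9071.

Step 5 — scale by n: T² = 5 · 1.9071 = 9.5354.

T² ≈ 9.5354


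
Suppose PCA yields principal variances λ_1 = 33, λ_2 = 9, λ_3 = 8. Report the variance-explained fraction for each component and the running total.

Step 1 — total variance = trace(Sigma) = Σ λ_i = 33 + 9 + 8 = 50.

Step 2 — fraction explained by component i = λ_i / Σ λ:
  PC1: 33/50 = 0.66
  PC2: 9/50 = 0.18
  PC3: 8/50 = 0.16

Step 3 — cumulative fraction after k components = (λ_1 + ... + λ_k) / Σ λ:
  k = 1: 33/50 = 0.66
  k = 2: (33 + 9)/50 = 42/50 = 0.84
  k = 3: (33 + 9 + 8)/50 = 50/50 = 1

Summary (fraction, with percent):

explained: PC1 0.66 (66%), PC2 0.18 (18%), PC3 0.16 (16%);  cumulative: 0.66, 0.84, 1


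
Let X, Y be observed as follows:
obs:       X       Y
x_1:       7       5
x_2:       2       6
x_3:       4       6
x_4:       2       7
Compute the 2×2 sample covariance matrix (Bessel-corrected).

Step 1 — column means:
  mean(X) = (7 + 2 + 4 + 2) / 4 = 15/4 = 3.75
  mean(Y) = (5 + 6 + 6 + 7) / 4 = 24/4 = 6

Step 2 — sample covariance S[i,j] = (1/(n-1)) · Σ_k (x_{k,i} - mean_i) · (x_{k,j} - mean_j), with n-1 = 3.
  S[X,X] = ((3.25)·(3.25) + (-1.75)·(-1.75) + (0.25)·(0.25) + (-1.75)·(-1.75)) / 3 = 16.75/3 = 5.5833
  S[X,Y] = ((3.25)·(-1) + (-1.75)·(0) + (0.25)·(0) + (-1.75)·(1)) / 3 = -5/3 = -1.6667
  S[Y,Y] = ((-1)·(-1) + (0)·(0) + (0)·(0) + (1)·(1)) / 3 = 2/3 = 0.6667

S is symmetric (S[j,i] = S[i,j]). Assembling:

S = [[5.5833, -1.6667],
 [-1.6667, 0.6667]]


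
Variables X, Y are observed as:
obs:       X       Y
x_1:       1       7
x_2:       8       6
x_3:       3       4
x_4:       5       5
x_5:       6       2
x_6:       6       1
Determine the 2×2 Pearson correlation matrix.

Step 1 — column means:
  mean(X) = (1 + 8 + 3 + 5 + 6 + 6) / 6 = 29/6 = 4.8333
  mean(Y) = (7 + 6 + 4 + 5 + 2 + 1) / 6 = 25/6 = 4.1667

Step 2 — sample variances and covariances s[i,j] = (1/(n-1)) · Σ_k (x_{k,i} - mean_i) · (x_{k,j} - mean_j), with n-1 = 5:
  s[X,X] = ((-3.8333)·(-3.8333) + (3.1667)·(3.1667) + (-1.8333)·(-1.8333) + (0.1667)·(0.1667) + (1.1667)·(1.1667) + (1.1667)·(1.1667)) / 5 = 30.8333/5 = 6.1667
  s[X,Y] = ((-3.8333)·(2.8333) + (3.1667)·(1.8333) + (-1.8333)·(-0.1667) + (0.1667)·(0.8333) + (1.1667)·(-2.1667) + (1.1667)·(-3.1667)) / 5 = -10.8333/5 = -2.1667
  s[Y,Y] = ((2.8333)·(2.8333) + (1.8333)·(1.8333) + (-0.1667)·(-0.1667) + (0.8333)·(0.8333) + (-2.1667)·(-2.1667) + (-3.1667)·(-3.1667)) / 5 = 26.8333/5 = 5.3667
  Sample standard deviations s_i = √(s[i,i]):
  s(X) = √(6.1667) = 2.4833
  s(Y) = √(5.3667) = 2.3166

Step 3 — r_{ij} = s_{ij} / (s_i · s_j):
  r[X,X] = 1 (diagonal).
  r[X,Y] = -2.1667 / (2.4833 · 2.3166) = -2.1667 / 5.7528 = -0.3766
  r[Y,Y] = 1 (diagonal).

R is symmetric with unit diagonal. Assembling:

R = [[1, -0.3766],
 [-0.3766, 1]]


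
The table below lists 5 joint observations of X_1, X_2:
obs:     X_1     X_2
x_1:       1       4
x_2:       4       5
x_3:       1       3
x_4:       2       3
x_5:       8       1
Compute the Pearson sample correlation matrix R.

Step 1 — column means:
  mean(X_1) = (1 + 4 + 1 + 2 + 8) / 5 = 16/5 = 3.2
  mean(X_2) = (4 + 5 + 3 + 3 + 1) / 5 = 16/5 = 3.2

Step 2 — sample variances and covariances s[i,j] = (1/(n-1)) · Σ_k (x_{k,i} - mean_i) · (x_{k,j} - mean_j), with n-1 = 4:
  s[X_1,X_1] = ((-2.2)·(-2.2) + (0.8)·(0.8) + (-2.2)·(-2.2) + (-1.2)·(-1.2) + (4.8)·(4.8)) / 4 = 34.8/4 = 8.7
  s[X_1,X_2] = ((-2.2)·(0.8) + (0.8)·(1.8) + (-2.2)·(-0.2) + (-1.2)·(-0.2) + (4.8)·(-2.2)) / 4 = -10.2/4 = -2.55
  s[X_2,X_2] = ((0.8)·(0.8) + (1.8)·(1.8) + (-0.2)·(-0.2) + (-0.2)·(-0.2) + (-2.2)·(-2.2)) / 4 = 8.8/4 = 2.2
  Sample standard deviations s_i = √(s[i,i]):
  s(X_1) = √(8.7) = 2.9496
  s(X_2) = √(2.2) = 1.4832

Step 3 — r_{ij} = s_{ij} / (s_i · s_j):
  r[X_1,X_1] = 1 (diagonal).
  r[X_1,X_2] = -2.55 / (2.9496 · 1.4832) = -2.55 / 4.3749 = -0.5829
  r[X_2,X_2] = 1 (diagonal).

R is symmetric with unit diagonal. Assembling:

R = [[1, -0.5829],
 [-0.5829, 1]]


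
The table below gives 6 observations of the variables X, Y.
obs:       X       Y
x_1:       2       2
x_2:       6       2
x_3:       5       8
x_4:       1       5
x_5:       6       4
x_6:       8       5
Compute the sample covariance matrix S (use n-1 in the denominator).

Step 1 — column means:
  mean(X) = (2 + 6 + 5 + 1 + 6 + 8) / 6 = 28/6 = 4.6667
  mean(Y) = (2 + 2 + 8 + 5 + 4 + 5) / 6 = 26/6 = 4.3333

Step 2 — sample covariance S[i,j] = (1/(n-1)) · Σ_k (x_{k,i} - mean_i) · (x_{k,j} - mean_j), with n-1 = 5.
  S[X,X] = ((-2.6667)·(-2.6667) + (1.3333)·(1.3333) + (0.3333)·(0.3333) + (-3.6667)·(-3.6667) + (1.3333)·(1.3333) + (3.3333)·(3.3333)) / 5 = 35.3333/5 = 7.0667
  S[X,Y] = ((-2.6667)·(-2.3333) + (1.3333)·(-2.3333) + (0.3333)·(3.6667) + (-3.6667)·(0.6667) + (1.3333)·(-0.3333) + (3.3333)·(0.6667)) / 5 = 3.6667/5 = 0.7333
  S[Y,Y] = ((-2.3333)·(-2.3333) + (-2.3333)·(-2.3333) + (3.6667)·(3.6667) + (0.6667)·(0.6667) + (-0.3333)·(-0.3333) + (0.6667)·(0.6667)) / 5 = 25.3333/5 = 5.0667

S is symmetric (S[j,i] = S[i,j]). Assembling:

S = [[7.0667, 0.7333],
 [0.7333, 5.0667]]


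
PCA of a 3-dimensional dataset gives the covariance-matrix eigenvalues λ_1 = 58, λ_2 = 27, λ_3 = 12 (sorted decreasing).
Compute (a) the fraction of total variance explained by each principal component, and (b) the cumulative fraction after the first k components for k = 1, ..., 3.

Step 1 — total variance = trace(Sigma) = Σ λ_i = 58 + 27 + 12 = 97.

Step 2 — fraction explained by component i = λ_i / Σ λ:
  PC1: 58/97 = 0.5979
  PC2: 27/97 = 0.2784
  PC3: 12/97 = 0.1237

Step 3 — cumulative fraction after k components = (λ_1 + ... + λ_k) / Σ λ:
  k = 1: 58/97 = 0.5979
  k = 2: (58 + 27)/97 = 85/97 = 0.8763
  k = 3: (58 + 27 + 12)/97 = 97/97 = 1

Summary (fraction, with percent):

explained: PC1 0.5979 (59.79%), PC2 0.2784 (27.84%), PC3 0.1237 (12.37%);  cumulative: 0.5979, 0.8763, 1


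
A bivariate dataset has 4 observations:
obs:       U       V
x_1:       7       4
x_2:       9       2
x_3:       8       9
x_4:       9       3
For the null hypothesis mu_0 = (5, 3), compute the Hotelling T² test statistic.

Step 1 — sample mean vector:
  mean(U) = (7 + 9 + 8 + 9) / 4 = 33/4 = 8.25
  mean(V) = (4 + 2 + 9 + 3) / 4 = 18/4 = 4.5
  x̄ = (8.25, 4.5),  deviation x̄ - mu_0 = (8.25, 4.5) - (5, 3) = (3.25, 1.5).

Step 2 — sample covariance matrix, S[i,j] = (1/(n-1)) · Σ_k (x_{k,i} - mean_i) · (x_{k,j} - mean_j), divisor n-1 = 3:
  S[U,U] = ((-1.25)·(-1.25) + (0.75)·(0.75) + (-0.25)·(-0.25) + (0.75)·(0.75)) / 3 = 2.75/3 = 0.9167
  S[U,V] = ((-1.25)·(-0.5) + (0.75)·(-2.5) + (-0.25)·(4.5) + (0.75)·(-1.5)) / 3 = -3.5/3 = -1.1667
  S[V,V] = ((-0.5)·(-0.5) + (-2.5)·(-2.5) + (4.5)·(4.5) + (-1.5)·(-1.5)) / 3 = 29/3 = 9.6667
  S = [[0.9167, -1.1667],
 [-1.1667, 9.6667]].

Step 3 — invert S. det(S) = 0.9167·9.6667 - (-1.1667)² = 7.5.
  S^{-1} = (1/det) · [[d, -b], [-b, a]] = [[1.2889, 0.1556],
 [0.1556, 0.1222]].

Step 4 — quadratic form (x̄ - mu_0)^T · S^{-1} · (x̄ - mu_0):
  S^{-1} · (x̄ - mu_0) = (4.4222, 0.6889),
  (x̄ - mu_0)^T · [...] = (3.25)·(4.4222) + (1.5)·(0.6889) = 15.4056.

Step 5 — scale by n: T² = 4 · 15.4056 = 61.6222.

T² ≈ 61.6222


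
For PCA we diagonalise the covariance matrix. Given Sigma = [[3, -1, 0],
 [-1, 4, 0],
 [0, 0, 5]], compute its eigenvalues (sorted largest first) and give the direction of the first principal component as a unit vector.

Step 1 — characteristic polynomial p(λ) = det(λI - Sigma) = λ³ - tr·λ² + c_1·λ - det, where tr = trace, c_1 = sum of the principal 2×2 minors, det = det(Sigma):
  tr = 3 + 4 + 5 = 12,
  c_1 = (3·4 - (-1)²) + (3·5 - (0)²) + (4·5 - (0)²) = 11 + 15 + 20 = 46,
  det = 3·(4·5 - (0)²) - (-1)·((-1)·5 - (0)·(0)) + (0)·((-1)·(0) - 4·(0)) = 3·(20) - (-1)·(-5) + (0)·(0) = 55.
  So p(λ) = λ³ - 12λ² + 46λ - 55.
Step 2 — look for an integer root (rational root theorem: any rational root is an integer divisor of 55). Testing λ = 5:
  p(5) = 125 - 300 + 230 - 55 = 0  ✓
  Dividing out (λ - 5): p(λ) = (λ - 5)(λ² - 7λ + 11).
Step 3 — remaining eigenvalues from the quadratic λ² - 7λ + 11 = 0:
  Δ = 7² - 4·11 = 49 - 44 = 5,  λ = (7 ± √5)/2 = (7 ± 2.2361)/2 ≈ 4.618 or 2.382.
  Sorted: λ_1 = 5,  λ_2 = 4.618,  λ_3 = 2.382  (check: sum = 12 = tr ✓).

Step 4 — unit eigenvector for λ_1 = 5: v spans the null space of (Sigma - λ_1 I), whose rows are
  r_1 = (-2, -1, 0),  r_2 = (-1, -1, 0),  r_3 = (0, 0, 0).
  v is orthogonal to every row, so take v ∝ r_1 × r_2 = ((-1)·(0) - (0)·(-1), (0)·(-1) - (-2)·(0), (-2)·(-1) - (-1)·(-1)) = (0, 0, 1).
  Let u = (0, 0, 1).
  ||u|| = √((0)² + (0)² + (1)²) = √(1) = 1,  v_1 = u/||u|| ≈ (0, 0, 1) (||v_1|| = 1).

λ_1 = 5,  λ_2 = 4.618,  λ_3 = 2.382;  v_1 ≈ (0, 0, 1)


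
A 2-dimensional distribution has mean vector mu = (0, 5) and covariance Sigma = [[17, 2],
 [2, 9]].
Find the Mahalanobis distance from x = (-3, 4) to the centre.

Step 1 — centre the observation: (x - mu) = (-3, -1).

Step 2 — invert Sigma. det(Sigma) = 17·9 - (2)² = 149.
  Sigma^{-1} = (1/det) · [[d, -b], [-b, a]] = [[0.0604, -0.0134],
 [-0.0134, 0.1141]].

Step 3 — form the quadratic (x - mu)^T · Sigma^{-1} · (x - mu):
  Sigma^{-1} · (x - mu) = (-0.1678, -0.0738).
  (x - mu)^T · [Sigma^{-1} · (x - mu)] = (-3)·(-0.1678) + (-1)·(-0.0738) = 0.5772.

Step 4 — take square root: d = √(0.5772) ≈ 0.7597.

d(x, mu) = √(0.5772) ≈ 0.7597


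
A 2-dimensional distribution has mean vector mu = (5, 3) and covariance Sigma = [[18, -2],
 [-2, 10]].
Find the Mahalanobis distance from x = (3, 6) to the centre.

Step 1 — centre the observation: (x - mu) = (-2, 3).

Step 2 — invert Sigma. det(Sigma) = 18·10 - (-2)² = 176.
  Sigma^{-1} = (1/det) · [[d, -b], [-b, a]] = [[0.0568, 0.0114],
 [0.0114, 0.1023]].

Step 3 — form the quadratic (x - mu)^T · Sigma^{-1} · (x - mu):
  Sigma^{-1} · (x - mu) = (-0.0795, 0.2841).
  (x - mu)^T · [Sigma^{-1} · (x - mu)] = (-2)·(-0.0795) + (3)·(0.2841) = 1.0114.

Step 4 — take square root: d = √(1.0114) ≈ 1.0057.

d(x, mu) = √(1.0114) ≈ 1.0057


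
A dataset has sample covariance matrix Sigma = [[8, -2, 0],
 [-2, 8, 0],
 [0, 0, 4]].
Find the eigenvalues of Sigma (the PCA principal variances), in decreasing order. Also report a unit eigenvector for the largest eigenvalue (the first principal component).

Step 1 — characteristic polynomial p(λ) = det(λI - Sigma) = λ³ - tr·λ² + c_1·λ - det, where tr = trace, c_1 = sum of the principal 2×2 minors, det = det(Sigma):
  tr = 8 + 8 + 4 = 20,
  c_1 = (8·8 - (-2)²) + (8·4 - (0)²) + (8·4 - (0)²) = 60 + 32 + 32 = 124,
  det = 8·(8·4 - (0)²) - (-2)·((-2)·4 - (0)·(0)) + (0)·((-2)·(0) - 8·(0)) = 8·(32) - (-2)·(-8) + (0)·(0) = 240.
  So p(λ) = λ³ - 20λ² + 124λ - 240.
Step 2 — look for an integer root (rational root theorem: any rational root is an integer divisor of 240). Testing λ = 4:
  p(4) = 64 - 320 + 496 - 240 = 0  ✓
  Dividing out (λ - 4): p(λ) = (λ - 4)(λ² - 16λ + 60).
Step 3 — remaining eigenvalues from the quadratic λ² - 16λ + 60 = 0:
  Δ = 16² - 4·60 = 256 - 240 = 16,  λ = (16 ± √16)/2 = (16 ± 4)/2 = 10 or 6.
  Sorted: λ_1 = 10,  λ_2 = 6,  λ_3 = 4  (check: sum = 20 = tr ✓).

Step 4 — unit eigenvector for λ_1 = 10: v spans the null space of (Sigma - λ_1 I), whose rows are
  r_1 = (-2, -2, 0),  r_2 = (-2, -2, 0),  r_3 = (0, 0, -6).
  v is orthogonal to every row, so take v ∝ r_1 × r_3 = ((-2)·(-6) - (0)·(0), (0)·(0) - (-2)·(-6), (-2)·(0) - (-2)·(0)) = (12, -12, 0).
  Rescale (divide by 12): u = (1, -1, 0).
  ||u|| = √((1)² + (-1)² + (0)²) = √(2) ≈ 1.4142,  v_1 = u/||u|| ≈ (0.7071, -0.7071, 0) (||v_1|| = 1).

λ_1 = 10,  λ_2 = 6,  λ_3 = 4;  v_1 ≈ (0.7071, -0.7071, 0)


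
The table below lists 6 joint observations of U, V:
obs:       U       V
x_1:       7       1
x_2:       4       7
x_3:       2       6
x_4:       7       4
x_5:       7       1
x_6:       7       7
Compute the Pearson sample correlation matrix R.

Step 1 — column means:
  mean(U) = (7 + 4 + 2 + 7 + 7 + 7) / 6 = 34/6 = 5.6667
  mean(V) = (1 + 7 + 6 + 4 + 1 + 7) / 6 = 26/6 = 4.3333

Step 2 — sample variances and covariances s[i,j] = (1/(n-1)) · Σ_k (x_{k,i} - mean_i) · (x_{k,j} - mean_j), with n-1 = 5:
  s[U,U] = ((1.3333)·(1.3333) + (-1.6667)·(-1.6667) + (-3.6667)·(-3.6667) + (1.3333)·(1.3333) + (1.3333)·(1.3333) + (1.3333)·(1.3333)) / 5 = 23.3333/5 = 4.6667
  s[U,V] = ((1.3333)·(-3.3333) + (-1.6667)·(2.6667) + (-3.6667)·(1.6667) + (1.3333)·(-0.3333) + (1.3333)·(-3.3333) + (1.3333)·(2.6667)) / 5 = -16.3333/5 = -3.2667
  s[V,V] = ((-3.3333)·(-3.3333) + (2.6667)·(2.6667) + (1.6667)·(1.6667) + (-0.3333)·(-0.3333) + (-3.3333)·(-3.3333) + (2.6667)·(2.6667)) / 5 = 39.3333/5 = 7.8667
  Sample standard deviations s_i = √(s[i,i]):
  s(U) = √(4.6667) = 2.1602
  s(V) = √(7.8667) = 2.8048

Step 3 — r_{ij} = s_{ij} / (s_i · s_j):
  r[U,U] = 1 (diagonal).
  r[U,V] = -3.2667 / (2.1602 · 2.8048) = -3.2667 / 6.059 = -0.5391
  r[V,V] = 1 (diagonal).

R is symmetric with unit diagonal. Assembling:

R = [[1, -0.5391],
 [-0.5391, 1]]


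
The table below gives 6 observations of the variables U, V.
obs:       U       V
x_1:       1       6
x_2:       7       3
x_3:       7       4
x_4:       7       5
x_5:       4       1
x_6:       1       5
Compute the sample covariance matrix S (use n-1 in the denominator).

Step 1 — column means:
  mean(U) = (1 + 7 + 7 + 7 + 4 + 1) / 6 = 27/6 = 4.5
  mean(V) = (6 + 3 + 4 + 5 + 1 + 5) / 6 = 24/6 = 4

Step 2 — sample covariance S[i,j] = (1/(n-1)) · Σ_k (x_{k,i} - mean_i) · (x_{k,j} - mean_j), with n-1 = 5.
  S[U,U] = ((-3.5)·(-3.5) + (2.5)·(2.5) + (2.5)·(2.5) + (2.5)·(2.5) + (-0.5)·(-0.5) + (-3.5)·(-3.5)) / 5 = 43.5/5 = 8.7
  S[U,V] = ((-3.5)·(2) + (2.5)·(-1) + (2.5)·(0) + (2.5)·(1) + (-0.5)·(-3) + (-3.5)·(1)) / 5 = -9/5 = -1.8
  S[V,V] = ((2)·(2) + (-1)·(-1) + (0)·(0) + (1)·(1) + (-3)·(-3) + (1)·(1)) / 5 = 16/5 = 3.2

S is symmetric (S[j,i] = S[i,j]). Assembling:

S = [[8.7, -1.8],
 [-1.8, 3.2]]


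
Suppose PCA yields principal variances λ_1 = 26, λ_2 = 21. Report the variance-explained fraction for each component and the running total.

Step 1 — total variance = trace(Sigma) = Σ λ_i = 26 + 21 = 47.

Step 2 — fraction explained by component i = λ_i / Σ λ:
  PC1: 26/47 = 0.5532
  PC2: 21/47 = 0.4468

Step 3 — cumulative fraction after k components = (λ_1 + ... + λ_k) / Σ λ:
  k = 1: 26/47 = 0.5532
  k = 2: (26 + 21)/47 = 47/47 = 1

Summary (fraction, with percent):

explained: PC1 0.5532 (55.32%), PC2 0.4468 (44.68%);  cumulative: 0.5532, 1


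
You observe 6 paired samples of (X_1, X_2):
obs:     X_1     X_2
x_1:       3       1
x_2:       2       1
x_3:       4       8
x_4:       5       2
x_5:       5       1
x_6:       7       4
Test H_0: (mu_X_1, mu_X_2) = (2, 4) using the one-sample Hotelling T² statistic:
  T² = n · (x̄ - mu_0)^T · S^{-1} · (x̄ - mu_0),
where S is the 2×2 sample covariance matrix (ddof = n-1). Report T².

Step 1 — sample mean vector:
  mean(X_1) = (3 + 2 + 4 + 5 + 5 + 7) / 6 = 26/6 = 4.3333
  mean(X_2) = (1 + 1 + 8 + 2 + 1 + 4) / 6 = 17/6 = 2.8333
  x̄ = (4.3333, 2.8333),  deviation x̄ - mu_0 = (4.3333, 2.8333) - (2, 4) = (2.3333, -1.1667).

Step 2 — sample covariance matrix, S[i,j] = (1/(n-1)) · Σ_k (x_{k,i} - mean_i) · (x_{k,j} - mean_j), divisor n-1 = 5:
  S[X_1,X_1] = ((-1.3333)·(-1.3333) + (-2.3333)·(-2.3333) + (-0.3333)·(-0.3333) + (0.6667)·(0.6667) + (0.6667)·(0.6667) + (2.6667)·(2.6667)) / 5 = 15.3333/5 = 3.0667
  S[X_1,X_2] = ((-1.3333)·(-1.8333) + (-2.3333)·(-1.8333) + (-0.3333)·(5.1667) + (0.6667)·(-0.8333) + (0.6667)·(-1.8333) + (2.6667)·(1.1667)) / 5 = 6.3333/5 = 1.2667
  S[X_2,X_2] = ((-1.8333)·(-1.8333) + (-1.8333)·(-1.8333) + (5.1667)·(5.1667) + (-0.8333)·(-0.8333) + (-1.8333)·(-1.8333) + (1.1667)·(1.1667)) / 5 = 38.8333/5 = 7.7667
  S = [[3.0667, 1.2667],
 [1.2667, 7.7667]].

Step 3 — invert S. det(S) = 3.0667·7.7667 - (1.2667)² = 22.2133.
  S^{-1} = (1/det) · [[d, -b], [-b, a]] = [[0.3496, -0.057],
 [-0.057, 0.1381]].

Step 4 — quadratic form (x̄ - mu_0)^T · S^{-1} · (x̄ - mu_0):
  S^{-1} · (x̄ - mu_0) = (0.8824, -0.2941),
  (x̄ - mu_0)^T · [...] = (2.3333)·(0.8824) + (-1.1667)·(-0.2941) = 2.402.

Step 5 — scale by n: T² = 6 · 2.402 = 14.4118.

T² ≈ 14.4118


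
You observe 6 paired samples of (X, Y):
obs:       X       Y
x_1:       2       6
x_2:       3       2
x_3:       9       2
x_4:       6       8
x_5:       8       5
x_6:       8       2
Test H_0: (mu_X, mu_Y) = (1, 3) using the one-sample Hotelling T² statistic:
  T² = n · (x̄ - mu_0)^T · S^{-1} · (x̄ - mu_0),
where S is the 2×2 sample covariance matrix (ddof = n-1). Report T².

Step 1 — sample mean vector:
  mean(X) = (2 + 3 + 9 + 6 + 8 + 8) / 6 = 36/6 = 6
  mean(Y) = (6 + 2 + 2 + 8 + 5 + 2) / 6 = 25/6 = 4.1667
  x̄ = (6, 4.1667),  deviation x̄ - mu_0 = (6, 4.1667) - (1, 3) = (5, 1.1667).

Step 2 — sample covariance matrix, S[i,j] = (1/(n-1)) · Σ_k (x_{k,i} - mean_i) · (x_{k,j} - mean_j), divisor n-1 = 5:
  S[X,X] = ((-4)·(-4) + (-3)·(-3) + (3)·(3) + (0)·(0) + (2)·(2) + (2)·(2)) / 5 = 42/5 = 8.4
  S[X,Y] = ((-4)·(1.8333) + (-3)·(-2.1667) + (3)·(-2.1667) + (0)·(3.8333) + (2)·(0.8333) + (2)·(-2.1667)) / 5 = -10/5 = -2
  S[Y,Y] = ((1.8333)·(1.8333) + (-2.1667)·(-2.1667) + (-2.1667)·(-2.1667) + (3.8333)·(3.8333) + (0.8333)·(0.8333) + (-2.1667)·(-2.1667)) / 5 = 32.8333/5 = 6.5667
  S = [[8.4, -2],
 [-2, 6.5667]].

Step 3 — invert S. det(S) = 8.4·6.5667 - (-2)² = 51.16.
  S^{-1} = (1/det) · [[d, -b], [-b, a]] = [[0.1284, 0.0391],
 [0.0391, 0.1642]].

Step 4 — quadratic form (x̄ - mu_0)^T · S^{-1} · (x̄ - mu_0):
  S^{-1} · (x̄ - mu_0) = (0.6874, 0.387),
  (x̄ - mu_0)^T · [...] = (5)·(0.6874) + (1.1667)·(0.387) = 3.8885.

Step 5 — scale by n: T² = 6 · 3.8885 = 23.3307.

T² ≈ 23.3307


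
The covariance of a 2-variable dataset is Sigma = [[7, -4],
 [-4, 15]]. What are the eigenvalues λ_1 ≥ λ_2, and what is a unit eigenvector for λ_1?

Step 1 — characteristic polynomial of 2×2 Sigma:
  det(Sigma - λI) = λ² - trace · λ + det = 0.
  trace = 7 + 15 = 22, det = 7·15 - (-4)² = 89.
Step 2 — discriminant:
  Δ = trace² - 4·det = 484 - 356 = 128.
Step 3 — eigenvalues:
  λ = (trace ± √Δ)/2 = (22 ± 11.3137)/2,
  λ_1 = 16.6569,  λ_2 = 5.3431.

Step 4 — unit eigenvector for λ_1: solve (Sigma - λ_1 I)v = 0. First row:
  (7 - 16.6569)·v_x + (-4)·v_y = 0, i.e. (-9.6569)·v_x + (-4)·v_y = 0,
  so v ∝ (b, λ_1 - a) = (-4, 9.6569); multiply by -1 so the first entry is positive: u = (4, -9.6569).
  ||u|| = √((4)² + (-9.6569)²) = √(109.2548) ≈ 10.4525,
  v_1 = u/||u|| ≈ (0.3827, -0.9239) (||v_1|| = 1).

λ_1 = 16.6569,  λ_2 = 5.3431;  v_1 ≈ (0.3827, -0.9239)


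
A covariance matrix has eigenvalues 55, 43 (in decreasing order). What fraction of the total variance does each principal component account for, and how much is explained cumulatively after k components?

Step 1 — total variance = trace(Sigma) = Σ λ_i = 55 + 43 = 98.

Step 2 — fraction explained by component i = λ_i / Σ λ:
  PC1: 55/98 = 0.5612
  PC2: 43/98 = 0.4388

Step 3 — cumulative fraction after k components = (λ_1 + ... + λ_k) / Σ λ:
  k = 1: 55/98 = 0.5612
  k = 2: (55 + 43)/98 = 98/98 = 1

Summary (fraction, with percent):

explained: PC1 0.5612 (56.12%), PC2 0.4388 (43.88%);  cumulative: 0.5612, 1


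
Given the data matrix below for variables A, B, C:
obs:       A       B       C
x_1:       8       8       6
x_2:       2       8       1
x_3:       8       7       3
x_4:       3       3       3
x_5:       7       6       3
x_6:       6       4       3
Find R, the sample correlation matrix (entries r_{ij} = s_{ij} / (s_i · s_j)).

Step 1 — column means:
  mean(A) = (8 + 2 + 8 + 3 + 7 + 6) / 6 = 34/6 = 5.6667
  mean(B) = (8 + 8 + 7 + 3 + 6 + 4) / 6 = 36/6 = 6
  mean(C) = (6 + 1 + 3 + 3 + 3 + 3) / 6 = 19/6 = 3.1667

Step 2 — sample variances and covariances s[i,j] = (1/(n-1)) · Σ_k (x_{k,i} - mean_i) · (x_{k,j} - mean_j), with n-1 = 5:
  s[A,A] = ((2.3333)·(2.3333) + (-3.6667)·(-3.6667) + (2.3333)·(2.3333) + (-2.6667)·(-2.6667) + (1.3333)·(1.3333) + (0.3333)·(0.3333)) / 5 = 33.3333/5 = 6.6667
  s[A,B] = ((2.3333)·(2) + (-3.6667)·(2) + (2.3333)·(1) + (-2.6667)·(-3) + (1.3333)·(0) + (0.3333)·(-2)) / 5 = 7/5 = 1.4
  s[A,C] = ((2.3333)·(2.8333) + (-3.6667)·(-2.1667) + (2.3333)·(-0.1667) + (-2.6667)·(-0.1667) + (1.3333)·(-0.1667) + (0.3333)·(-0.1667)) / 5 = 14.3333/5 = 2.8667
  s[B,B] = ((2)·(2) + (2)·(2) + (1)·(1) + (-3)·(-3) + (0)·(0) + (-2)·(-2)) / 5 = 22/5 = 4.4
  s[B,C] = ((2)·(2.8333) + (2)·(-2.1667) + (1)·(-0.1667) + (-3)·(-0.1667) + (0)·(-0.1667) + (-2)·(-0.1667)) / 5 = 2/5 = 0.4
  s[C,C] = ((2.8333)·(2.8333) + (-2.1667)·(-2.1667) + (-0.1667)·(-0.1667) + (-0.1667)·(-0.1667) + (-0.1667)·(-0.1667) + (-0.1667)·(-0.1667)) / 5 = 12.8333/5 = 2.5667
  Sample standard deviations s_i = √(s[i,i]):
  s(A) = √(6.6667) = 2.582
  s(B) = √(4.4) = 2.0976
  s(C) = √(2.5667) = 1.6021

Step 3 — r_{ij} = s_{ij} / (s_i · s_j):
  r[A,A] = 1 (diagonal).
  r[A,B] = 1.4 / (2.582 · 2.0976) = 1.4 / 5.416 = 0.2585
  r[A,C] = 2.8667 / (2.582 · 1.6021) = 2.8667 / 4.1366 = 0.693
  r[B,B] = 1 (diagonal).
  r[B,C] = 0.4 / (2.0976 · 1.6021) = 0.4 / 3.3606 = 0.119
  r[C,C] = 1 (diagonal).

R is symmetric with unit diagonal. Assembling:

R = [[1, 0.2585, 0.693],
 [0.2585, 1, 0.119],
 [0.693, 0.119, 1]]


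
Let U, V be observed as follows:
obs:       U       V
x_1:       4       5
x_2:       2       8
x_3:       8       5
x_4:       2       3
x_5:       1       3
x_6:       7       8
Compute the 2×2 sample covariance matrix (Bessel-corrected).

Step 1 — column means:
  mean(U) = (4 + 2 + 8 + 2 + 1 + 7) / 6 = 24/6 = 4
  mean(V) = (5 + 8 + 5 + 3 + 3 + 8) / 6 = 32/6 = 5.3333

Step 2 — sample covariance S[i,j] = (1/(n-1)) · Σ_k (x_{k,i} - mean_i) · (x_{k,j} - mean_j), with n-1 = 5.
  S[U,U] = ((0)·(0) + (-2)·(-2) + (4)·(4) + (-2)·(-2) + (-3)·(-3) + (3)·(3)) / 5 = 42/5 = 8.4
  S[U,V] = ((0)·(-0.3333) + (-2)·(2.6667) + (4)·(-0.3333) + (-2)·(-2.3333) + (-3)·(-2.3333) + (3)·(2.6667)) / 5 = 13/5 = 2.6
  S[V,V] = ((-0.3333)·(-0.3333) + (2.6667)·(2.6667) + (-0.3333)·(-0.3333) + (-2.3333)·(-2.3333) + (-2.3333)·(-2.3333) + (2.6667)·(2.6667)) / 5 = 25.3333/5 = 5.0667

S is symmetric (S[j,i] = S[i,j]). Assembling:

S = [[8.4, 2.6],
 [2.6, 5.0667]]


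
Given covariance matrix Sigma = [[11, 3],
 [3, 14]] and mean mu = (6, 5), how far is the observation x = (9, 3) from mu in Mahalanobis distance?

Step 1 — centre the observation: (x - mu) = (3, -2).

Step 2 — invert Sigma. det(Sigma) = 11·14 - (3)² = 145.
  Sigma^{-1} = (1/det) · [[d, -b], [-b, a]] = [[0.0966, -0.0207],
 [-0.0207, 0.0759]].

Step 3 — form the quadratic (x - mu)^T · Sigma^{-1} · (x - mu):
  Sigma^{-1} · (x - mu) = (0.331, -0.2138).
  (x - mu)^T · [Sigma^{-1} · (x - mu)] = (3)·(0.331) + (-2)·(-0.2138) = 1.4207.

Step 4 — take square root: d = √(1.4207) ≈ 1.1919.

d(x, mu) = √(1.4207) ≈ 1.1919


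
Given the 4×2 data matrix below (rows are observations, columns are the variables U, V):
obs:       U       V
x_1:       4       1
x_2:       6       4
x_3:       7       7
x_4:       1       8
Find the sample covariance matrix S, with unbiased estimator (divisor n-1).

Step 1 — column means:
  mean(U) = (4 + 6 + 7 + 1) / 4 = 18/4 = 4.5
  mean(V) = (1 + 4 + 7 + 8) / 4 = 20/4 = 5

Step 2 — sample covariance S[i,j] = (1/(n-1)) · Σ_k (x_{k,i} - mean_i) · (x_{k,j} - mean_j), with n-1 = 3.
  S[U,U] = ((-0.5)·(-0.5) + (1.5)·(1.5) + (2.5)·(2.5) + (-3.5)·(-3.5)) / 3 = 21/3 = 7
  S[U,V] = ((-0.5)·(-4) + (1.5)·(-1) + (2.5)·(2) + (-3.5)·(3)) / 3 = -5/3 = -1.6667
  S[V,V] = ((-4)·(-4) + (-1)·(-1) + (2)·(2) + (3)·(3)) / 3 = 30/3 = 10

S is symmetric (S[j,i] = S[i,j]). Assembling:

S = [[7, -1.6667],
 [-1.6667, 10]]


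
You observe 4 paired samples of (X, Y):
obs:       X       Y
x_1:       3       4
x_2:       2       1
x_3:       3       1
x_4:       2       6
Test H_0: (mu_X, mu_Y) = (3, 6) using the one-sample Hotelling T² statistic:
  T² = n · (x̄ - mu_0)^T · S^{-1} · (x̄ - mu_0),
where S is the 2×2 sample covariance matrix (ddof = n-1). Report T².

Step 1 — sample mean vector:
  mean(X) = (3 + 2 + 3 + 2) / 4 = 10/4 = 2.5
  mean(Y) = (4 + 1 + 1 + 6) / 4 = 12/4 = 3
  x̄ = (2.5, 3),  deviation x̄ - mu_0 = (2.5, 3) - (3, 6) = (-0.5, -3).

Step 2 — sample covariance matrix, S[i,j] = (1/(n-1)) · Σ_k (x_{k,i} - mean_i) · (x_{k,j} - mean_j), divisor n-1 = 3:
  S[X,X] = ((0.5)·(0.5) + (-0.5)·(-0.5) + (0.5)·(0.5) + (-0.5)·(-0.5)) / 3 = 1/3 = 0.3333
  S[X,Y] = ((0.5)·(1) + (-0.5)·(-2) + (0.5)·(-2) + (-0.5)·(3)) / 3 = -1/3 = -0.3333
  S[Y,Y] = ((1)·(1) + (-2)·(-2) + (-2)·(-2) + (3)·(3)) / 3 = 18/3 = 6
  S = [[0.3333, -0.3333],
 [-0.3333, 6]].

Step 3 — invert S. det(S) = 0.3333·6 - (-0.3333)² = 1.8889.
  S^{-1} = (1/det) · [[d, -b], [-b, a]] = [[3.1765, 0.1765],
 [0.1765, 0.1765]].

Step 4 — quadratic form (x̄ - mu_0)^T · S^{-1} · (x̄ - mu_0):
  S^{-1} · (x̄ - mu_0) = (-2.1176, -0.6176),
  (x̄ - mu_0)^T · [...] = (-0.5)·(-2.1176) + (-3)·(-0.6176) = 2.9118.

Step 5 — scale by n: T² = 4 · 2.9118 = 11.6471.

T² ≈ 11.6471


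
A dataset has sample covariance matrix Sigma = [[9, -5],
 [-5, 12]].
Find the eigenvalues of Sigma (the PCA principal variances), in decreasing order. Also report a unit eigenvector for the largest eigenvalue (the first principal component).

Step 1 — characteristic polynomial of 2×2 Sigma:
  det(Sigma - λI) = λ² - trace · λ + det = 0.
  trace = 9 + 12 = 21, det = 9·12 - (-5)² = 83.
Step 2 — discriminant:
  Δ = trace² - 4·det = 441 - 332 = 109.
Step 3 — eigenvalues:
  λ = (trace ± √Δ)/2 = (21 ± 10.4403)/2,
  λ_1 = 15.7202,  λ_2 = 5.2798.

Step 4 — unit eigenvector for λ_1: solve (Sigma - λ_1 I)v = 0. First row:
  (9 - 15.7202)·v_x + (-5)·v_y = 0, i.e. (-6.7202)·v_x + (-5)·v_y = 0,
  so v ∝ (b, λ_1 - a) = (-5, 6.7202); multiply by -1 so the first entry is positive: u = (5, -6.7202).
  ||u|| = √((5)² + (-6.7202)²) = √(70.1605) ≈ 8.3762,
  v_1 = u/||u|| ≈ (0.5969, -0.8023) (||v_1|| = 1).

λ_1 = 15.7202,  λ_2 = 5.2798;  v_1 ≈ (0.5969, -0.8023)


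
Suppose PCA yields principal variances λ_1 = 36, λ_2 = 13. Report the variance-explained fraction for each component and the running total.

Step 1 — total variance = trace(Sigma) = Σ λ_i = 36 + 13 = 49.

Step 2 — fraction explained by component i = λ_i / Σ λ:
  PC1: 36/49 = 0.7347
  PC2: 13/49 = 0.2653

Step 3 — cumulative fraction after k components = (λ_1 + ... + λ_k) / Σ λ:
  k = 1: 36/49 = 0.7347
  k = 2: (36 + 13)/49 = 49/49 = 1

Summary (fraction, with percent):

explained: PC1 0.7347 (73.47%), PC2 0.2653 (26.53%);  cumulative: 0.7347, 1


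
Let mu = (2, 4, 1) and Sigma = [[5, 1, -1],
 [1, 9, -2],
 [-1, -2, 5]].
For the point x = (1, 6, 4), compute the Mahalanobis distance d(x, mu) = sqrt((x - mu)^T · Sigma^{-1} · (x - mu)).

Step 1 — centre the observation: (x - mu) = (-1, 2, 3).

Step 2 — invert Sigma (cofactor / det for 3×3, or solve directly):
  Sigma^{-1} = [[0.2103, -0.0154, 0.0359],
 [-0.0154, 0.1231, 0.0462],
 [0.0359, 0.0462, 0.2256]].

Step 3 — form the quadratic (x - mu)^T · Sigma^{-1} · (x - mu):
  Sigma^{-1} · (x - mu) = (-0.1333, 0.4, 0.7333).
  (x - mu)^T · [Sigma^{-1} · (x - mu)] = (-1)·(-0.1333) + (2)·(0.4) + (3)·(0.7333) = 3.1333.

Step 4 — take square root: d = √(3.1333) ≈ 1.7701.

d(x, mu) = √(3.1333) ≈ 1.7701


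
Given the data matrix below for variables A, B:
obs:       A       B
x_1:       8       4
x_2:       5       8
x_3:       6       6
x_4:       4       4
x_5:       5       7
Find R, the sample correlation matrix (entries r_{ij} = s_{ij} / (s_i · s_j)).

Step 1 — column means:
  mean(A) = (8 + 5 + 6 + 4 + 5) / 5 = 28/5 = 5.6
  mean(B) = (4 + 8 + 6 + 4 + 7) / 5 = 29/5 = 5.8

Step 2 — sample variances and covariances s[i,j] = (1/(n-1)) · Σ_k (x_{k,i} - mean_i) · (x_{k,j} - mean_j), with n-1 = 4:
  s[A,A] = ((2.4)·(2.4) + (-0.6)·(-0.6) + (0.4)·(0.4) + (-1.6)·(-1.6) + (-0.6)·(-0.6)) / 4 = 9.2/4 = 2.3
  s[A,B] = ((2.4)·(-1.8) + (-0.6)·(2.2) + (0.4)·(0.2) + (-1.6)·(-1.8) + (-0.6)·(1.2)) / 4 = -3.4/4 = -0.85
  s[B,B] = ((-1.8)·(-1.8) + (2.2)·(2.2) + (0.2)·(0.2) + (-1.8)·(-1.8) + (1.2)·(1.2)) / 4 = 12.8/4 = 3.2
  Sample standard deviations s_i = √(s[i,i]):
  s(A) = √(2.3) = 1.5166
  s(B) = √(3.2) = 1.7889

Step 3 — r_{ij} = s_{ij} / (s_i · s_j):
  r[A,A] = 1 (diagonal).
  r[A,B] = -0.85 / (1.5166 · 1.7889) = -0.85 / 2.7129 = -0.3133
  r[B,B] = 1 (diagonal).

R is symmetric with unit diagonal. Assembling:

R = [[1, -0.3133],
 [-0.3133, 1]]


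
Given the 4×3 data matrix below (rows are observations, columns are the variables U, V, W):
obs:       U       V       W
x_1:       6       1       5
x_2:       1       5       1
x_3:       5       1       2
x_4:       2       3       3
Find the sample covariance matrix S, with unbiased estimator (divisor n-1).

Step 1 — column means:
  mean(U) = (6 + 1 + 5 + 2) / 4 = 14/4 = 3.5
  mean(V) = (1 + 5 + 1 + 3) / 4 = 10/4 = 2.5
  mean(W) = (5 + 1 + 2 + 3) / 4 = 11/4 = 2.75

Step 2 — sample covariance S[i,j] = (1/(n-1)) · Σ_k (x_{k,i} - mean_i) · (x_{k,j} - mean_j), with n-1 = 3.
  S[U,U] = ((2.5)·(2.5) + (-2.5)·(-2.5) + (1.5)·(1.5) + (-1.5)·(-1.5)) / 3 = 17/3 = 5.6667
  S[U,V] = ((2.5)·(-1.5) + (-2.5)·(2.5) + (1.5)·(-1.5) + (-1.5)·(0.5)) / 3 = -13/3 = -4.3333
  S[U,W] = ((2.5)·(2.25) + (-2.5)·(-1.75) + (1.5)·(-0.75) + (-1.5)·(0.25)) / 3 = 8.5/3 = 2.8333
  S[V,V] = ((-1.5)·(-1.5) + (2.5)·(2.5) + (-1.5)·(-1.5) + (0.5)·(0.5)) / 3 = 11/3 = 3.6667
  S[V,W] = ((-1.5)·(2.25) + (2.5)·(-1.75) + (-1.5)·(-0.75) + (0.5)·(0.25)) / 3 = -6.5/3 = -2.1667
  S[W,W] = ((2.25)·(2.25) + (-1.75)·(-1.75) + (-0.75)·(-0.75) + (0.25)·(0.25)) / 3 = 8.75/3 = 2.9167

S is symmetric (S[j,i] = S[i,j]). Assembling:

S = [[5.6667, -4.3333, 2.8333],
 [-4.3333, 3.6667, -2.1667],
 [2.8333, -2.1667, 2.9167]]
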